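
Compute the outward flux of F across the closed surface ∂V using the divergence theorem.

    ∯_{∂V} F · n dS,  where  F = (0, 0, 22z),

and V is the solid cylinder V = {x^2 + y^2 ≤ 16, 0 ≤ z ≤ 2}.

By the divergence theorem,

    ∯_{∂V} F · n dS = ∭_V (∇ · F) dV.

Compute the divergence:
    ∇ · F = ∂F_x/∂x + ∂F_y/∂y + ∂F_z/∂z = 0 + 0 + 22 = 22.

In cylindrical coordinates, x = r cos(θ), y = r sin(θ), z = z, dV = r dr dθ dz, with 0 ≤ r ≤ 4, 0 ≤ θ ≤ 2π, 0 ≤ z ≤ 2.

The integrand, after substitution and multiplying by the volume element, becomes (22) · r, so

    ∭_V (∇·F) dV = ∫_0^{2π} ∫_0^{4} ∫_0^{2} (22) · r dz dr dθ.

Inner (z from 0 to 2): 44r.
Middle (r from 0 to 4): 352.
Outer (θ from 0 to 2π): 704π.

Therefore ∯_{∂V} F · n dS = 704π.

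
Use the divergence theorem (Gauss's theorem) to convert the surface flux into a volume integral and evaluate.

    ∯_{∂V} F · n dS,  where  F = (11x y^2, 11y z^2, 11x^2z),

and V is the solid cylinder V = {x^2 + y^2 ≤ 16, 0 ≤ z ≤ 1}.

By the divergence theorem,

    ∯_{∂V} F · n dS = ∭_V (∇ · F) dV.

Compute the divergence:
    ∇ · F = ∂F_x/∂x + ∂F_y/∂y + ∂F_z/∂z = 11y^2 + 11z^2 + 11x^2 = 11x^2 + 11y^2 + 11z^2.

In cylindrical coordinates, x = r cos(θ), y = r sin(θ), z = z, dV = r dr dθ dz, with 0 ≤ r ≤ 4, 0 ≤ θ ≤ 2π, 0 ≤ z ≤ 1.

The integrand, after substitution and multiplying by the volume element, becomes (11r^2 + 11z^2) · r, so

    ∭_V (∇·F) dV = ∫_0^{2π} ∫_0^{4} ∫_0^{1} (11r^2 + 11z^2) · r dz dr dθ.

Inner (z from 0 to 1): 11r (r^2 + 1/3).
Middle (r from 0 to 4): 2200/3.
Outer (θ from 0 to 2π): 4400π/3.

Therefore ∯_{∂V} F · n dS = 4400π/3.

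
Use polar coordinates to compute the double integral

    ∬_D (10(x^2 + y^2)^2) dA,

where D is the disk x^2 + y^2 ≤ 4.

The region D is 0 ≤ r ≤ 2, 0 ≤ θ ≤ 2π in polar coordinates, where x = r cos(θ), y = r sin(θ), and dA = r dr dθ.

Under the substitution, the integrand becomes 10r^4, so

    ∬_D (10(x^2 + y^2)^2) dA = ∫_{0}^{2π} ∫_{0}^{2} (10r^4) · r dr dθ.

Inner integral (in r): ∫_{0}^{2} (10r^4) · r dr = 320/3.

Outer integral (in θ): ∫_{0}^{2π} (320/3) dθ = 640π/3.

Therefore ∬_D (10(x^2 + y^2)^2) dA = 640π/3.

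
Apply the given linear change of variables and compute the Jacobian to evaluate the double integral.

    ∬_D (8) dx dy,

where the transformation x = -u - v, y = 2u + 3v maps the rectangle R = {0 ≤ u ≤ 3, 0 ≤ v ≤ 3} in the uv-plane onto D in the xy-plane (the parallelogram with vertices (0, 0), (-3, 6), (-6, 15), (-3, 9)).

Compute the Jacobian determinant of (x, y) with respect to (u, v):

    ∂(x,y)/∂(u,v) = | -1  -1 | = (-1)(3) - (-1)(2) = -1.
                   | 2  3 |

Its absolute value is |J| = 1 (the area scaling factor).

Substituting x = -u - v, y = 2u + 3v into the integrand,

    8 → 8,

so the integral becomes

    ∬_R (8) · |J| du dv = ∫_0^3 ∫_0^3 (8) dv du.

Inner (v): 24.
Outer (u): 72.

Therefore ∬_D (8) dx dy = 72.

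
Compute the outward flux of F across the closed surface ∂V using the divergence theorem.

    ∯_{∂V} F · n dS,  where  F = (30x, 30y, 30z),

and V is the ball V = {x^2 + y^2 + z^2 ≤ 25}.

By the divergence theorem,

    ∯_{∂V} F · n dS = ∭_V (∇ · F) dV.

Compute the divergence:
    ∇ · F = ∂F_x/∂x + ∂F_y/∂y + ∂F_z/∂z = 30 + 30 + 30 = 90.

In spherical coordinates, x = ρ sin(φ) cos(θ), y = ρ sin(φ) sin(θ), z = ρ cos(φ), dV = ρ^2 sin(φ) dρ dφ dθ, with 0 ≤ ρ ≤ 5, 0 ≤ φ ≤ π, 0 ≤ θ ≤ 2π.

The integrand, after substitution and multiplying by the volume element, becomes (90) · ρ^2 sin(φ), so

    ∭_V (∇·F) dV = ∫_0^{2π} ∫_0^{π} ∫_0^{5} (90) · ρ^2 sin(φ) dρ dφ dθ.

Inner (ρ from 0 to 5): 3750sin(φ).
Middle (φ from 0 to π): 7500.
Outer (θ from 0 to 2π): 15000π.

Therefore ∯_{∂V} F · n dS = 15000π.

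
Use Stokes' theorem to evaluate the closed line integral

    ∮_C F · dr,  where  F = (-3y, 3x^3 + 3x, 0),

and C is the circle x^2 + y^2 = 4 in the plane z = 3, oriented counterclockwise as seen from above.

Let S be the flat disk x^2 + y^2 ≤ 4 in the plane z = 3, with upward unit normal n̂ = ẑ. By Stokes' theorem,

    ∮_C F · dr = ∬_S (∇ × F) · n̂ dS = ∬_D (curl F)_z dA,

where D is the disk x^2 + y^2 ≤ 4.

Compute the curl of F = (-3y, 3x^3 + 3x, 0):
    (∇ × F)_x = ∂F_z/∂y - ∂F_y/∂z = 0,
    (∇ × F)_y = ∂F_x/∂z - ∂F_z/∂x = 0,
    (∇ × F)_z = ∂F_y/∂x - ∂F_x/∂y = 9x^2 + 6.

On z = 3, (curl F)_z = 9x^2 + 6.

Convert to polar (x = r cos θ, y = r sin θ, dA = r dr dθ); the integrand becomes 9r^2cos(θ)^2 + 6, so

    ∬_D (curl F)_z dA = ∫_0^{2π} ∫_0^{2} (9r^2cos(θ)^2 + 6) · r dr dθ.

Inner (r from 0 to 2): 36cos(θ)^2 + 12.
Outer (θ from 0 to 2π): 60π.

Therefore ∮_C F · dr = 60π.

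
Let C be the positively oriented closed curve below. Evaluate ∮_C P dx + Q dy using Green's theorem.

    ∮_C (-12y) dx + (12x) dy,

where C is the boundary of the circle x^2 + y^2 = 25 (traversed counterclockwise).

Green's theorem converts the closed line integral into a double integral over the enclosed region D:

    ∮_C P dx + Q dy = ∬_D (∂Q/∂x - ∂P/∂y) dA.

Here P = -12y, Q = 12x, so

    ∂Q/∂x = 12,    ∂P/∂y = -12,
    ∂Q/∂x - ∂P/∂y = 24.

D is the region x^2 + y^2 ≤ 25. Evaluating the double integral:

In polar coordinates (x = r cos θ, y = r sin θ, dA = r dr dθ) the integrand becomes 24, so

    ∬_D (24) dA = ∫_0^{2π} ∫_0^{5} (24) · r dr dθ.

Inner (r from 0 to 5): 300.
Outer (θ from 0 to 2π): 600π.

Therefore ∮_C P dx + Q dy = 600π.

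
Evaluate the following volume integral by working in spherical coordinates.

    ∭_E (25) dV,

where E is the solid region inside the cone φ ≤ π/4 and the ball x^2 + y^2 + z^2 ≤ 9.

In spherical coordinates, x = ρ sin(φ) cos(θ), y = ρ sin(φ) sin(θ), z = ρ cos(φ), and dV = ρ^2 sin(φ) dρ dφ dθ.

The integrand becomes 25, so

    ∭_E (25) dV = ∫_{0}^{2π} ∫_{0}^{π/4} ∫_{0}^{3} (25) · ρ^2 sin(φ) dρ dφ dθ.

Inner (ρ): 225sin(φ).
Middle (φ): 225 - 225sqrt(2)/2.
Outer (θ): 225π (2 - sqrt(2)).

Therefore the triple integral equals 225π (2 - sqrt(2)).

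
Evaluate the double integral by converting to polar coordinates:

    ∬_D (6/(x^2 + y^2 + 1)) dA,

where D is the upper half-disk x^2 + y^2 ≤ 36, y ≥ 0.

The region D is 0 ≤ r ≤ 6, 0 ≤ θ ≤ π in polar coordinates, where x = r cos(θ), y = r sin(θ), and dA = r dr dθ.

Under the substitution, the integrand becomes 6/(r^2 + 1), so

    ∬_D (6/(x^2 + y^2 + 1)) dA = ∫_{0}^{π} ∫_{0}^{6} (6/(r^2 + 1)) · r dr dθ.

Inner integral (in r): ∫_{0}^{6} (6/(r^2 + 1)) · r dr = log(50653).

Outer integral (in θ): ∫_{0}^{π} (log(50653)) dθ = log(50653^π).

Therefore ∬_D (6/(x^2 + y^2 + 1)) dA = log(50653^π).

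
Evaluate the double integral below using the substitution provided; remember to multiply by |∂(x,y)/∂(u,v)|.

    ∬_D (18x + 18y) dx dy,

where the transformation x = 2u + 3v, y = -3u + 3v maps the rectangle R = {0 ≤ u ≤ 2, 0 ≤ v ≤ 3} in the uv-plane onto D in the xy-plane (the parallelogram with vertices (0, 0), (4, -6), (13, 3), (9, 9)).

Compute the Jacobian determinant of (x, y) with respect to (u, v):

    ∂(x,y)/∂(u,v) = | 2  3 | = (2)(3) - (3)(-3) = 15.
                   | -3  3 |

Its absolute value is |J| = 15 (the area scaling factor).

Substituting x = 2u + 3v, y = -3u + 3v into the integrand,

    18x + 18y → -18u + 108v,

so the integral becomes

    ∬_R (-18u + 108v) · |J| du dv = ∫_0^2 ∫_0^3 (-270u + 1620v) dv du.

Inner (v): 7290 - 810u.
Outer (u): 12960.

Therefore ∬_D (18x + 18y) dx dy = 12960.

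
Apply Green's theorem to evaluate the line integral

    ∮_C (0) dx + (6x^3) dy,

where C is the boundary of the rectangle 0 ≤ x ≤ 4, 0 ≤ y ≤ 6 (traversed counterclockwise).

Green's theorem converts the closed line integral into a double integral over the enclosed region D:

    ∮_C P dx + Q dy = ∬_D (∂Q/∂x - ∂P/∂y) dA.

Here P = 0, Q = 6x^3, so

    ∂Q/∂x = 18x^2,    ∂P/∂y = 0,
    ∂Q/∂x - ∂P/∂y = 18x^2.

D is the region 0 ≤ x ≤ 4, 0 ≤ y ≤ 6. Evaluating the double integral:

    ∬_D (18x^2) dA = ∫_0^{4} ∫_0^{6} (18x^2) dy dx.

Inner (y from 0 to 6): 108x^2.
Outer (x from 0 to 4): 2304.

Therefore ∮_C P dx + Q dy = 2304.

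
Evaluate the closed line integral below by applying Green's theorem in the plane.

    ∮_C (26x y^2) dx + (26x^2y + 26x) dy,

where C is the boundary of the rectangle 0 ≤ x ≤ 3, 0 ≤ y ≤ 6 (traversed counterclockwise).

Green's theorem converts the closed line integral into a double integral over the enclosed region D:

    ∮_C P dx + Q dy = ∬_D (∂Q/∂x - ∂P/∂y) dA.

Here P = 26x y^2, Q = 26x^2y + 26x, so

    ∂Q/∂x = 52x y + 26,    ∂P/∂y = 52x y,
    ∂Q/∂x - ∂P/∂y = 26.

D is the region 0 ≤ x ≤ 3, 0 ≤ y ≤ 6. Evaluating the double integral:

    ∬_D (26) dA = ∫_0^{3} ∫_0^{6} (26) dy dx.

Inner (y from 0 to 6): 156.
Outer (x from 0 to 3): 468.

Therefore ∮_C P dx + Q dy = 468.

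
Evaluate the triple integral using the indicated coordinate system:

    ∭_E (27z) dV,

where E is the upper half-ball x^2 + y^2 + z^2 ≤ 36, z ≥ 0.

In spherical coordinates, x = ρ sin(φ) cos(θ), y = ρ sin(φ) sin(θ), z = ρ cos(φ), and dV = ρ^2 sin(φ) dρ dφ dθ.

The integrand becomes 27ρ cos(φ), so

    ∭_E (27z) dV = ∫_{0}^{2π} ∫_{0}^{π/2} ∫_{0}^{6} (27ρ cos(φ)) · ρ^2 sin(φ) dρ dφ dθ.

Inner (ρ): 4374sin(2φ).
Middle (φ): 4374.
Outer (θ): 8748π.

Therefore the triple integral equals 8748π.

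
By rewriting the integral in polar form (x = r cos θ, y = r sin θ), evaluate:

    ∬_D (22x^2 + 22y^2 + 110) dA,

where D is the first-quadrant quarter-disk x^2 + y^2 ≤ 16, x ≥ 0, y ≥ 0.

The region D is 0 ≤ r ≤ 4, 0 ≤ θ ≤ π/2 in polar coordinates, where x = r cos(θ), y = r sin(θ), and dA = r dr dθ.

Under the substitution, the integrand becomes 22r^2 + 110, so

    ∬_D (22x^2 + 22y^2 + 110) dA = ∫_{0}^{π/2} ∫_{0}^{4} (22r^2 + 110) · r dr dθ.

Inner integral (in r): ∫_{0}^{4} (22r^2 + 110) · r dr = 2288.

Outer integral (in θ): ∫_{0}^{π/2} (2288) dθ = 1144π.

Therefore ∬_D (22x^2 + 22y^2 + 110) dA = 1144π.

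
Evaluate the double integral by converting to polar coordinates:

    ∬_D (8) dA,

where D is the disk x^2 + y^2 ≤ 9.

The region D is 0 ≤ r ≤ 3, 0 ≤ θ ≤ 2π in polar coordinates, where x = r cos(θ), y = r sin(θ), and dA = r dr dθ.

Under the substitution, the integrand becomes 8, so

    ∬_D (8) dA = ∫_{0}^{2π} ∫_{0}^{3} (8) · r dr dθ.

Inner integral (in r): ∫_{0}^{3} (8) · r dr = 36.

Outer integral (in θ): ∫_{0}^{2π} (36) dθ = 72π.

Therefore ∬_D (8) dA = 72π.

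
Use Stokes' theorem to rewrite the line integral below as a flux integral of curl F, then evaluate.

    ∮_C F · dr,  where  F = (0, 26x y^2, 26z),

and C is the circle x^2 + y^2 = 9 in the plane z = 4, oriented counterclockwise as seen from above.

Let S be the flat disk x^2 + y^2 ≤ 9 in the plane z = 4, with upward unit normal n̂ = ẑ. By Stokes' theorem,

    ∮_C F · dr = ∬_S (∇ × F) · n̂ dS = ∬_D (curl F)_z dA,

where D is the disk x^2 + y^2 ≤ 9.

Compute the curl of F = (0, 26x y^2, 26z):
    (∇ × F)_x = ∂F_z/∂y - ∂F_y/∂z = 0,
    (∇ × F)_y = ∂F_x/∂z - ∂F_z/∂x = 0,
    (∇ × F)_z = ∂F_y/∂x - ∂F_x/∂y = 26y^2.

On z = 4, (curl F)_z = 26y^2.

Convert to polar (x = r cos θ, y = r sin θ, dA = r dr dθ); the integrand becomes 26r^2sin(θ)^2, so

    ∬_D (curl F)_z dA = ∫_0^{2π} ∫_0^{3} (26r^2sin(θ)^2) · r dr dθ.

Inner (r from 0 to 3): 1053sin(θ)^2/2.
Outer (θ from 0 to 2π): 1053π/2.

Therefore ∮_C F · dr = 1053π/2.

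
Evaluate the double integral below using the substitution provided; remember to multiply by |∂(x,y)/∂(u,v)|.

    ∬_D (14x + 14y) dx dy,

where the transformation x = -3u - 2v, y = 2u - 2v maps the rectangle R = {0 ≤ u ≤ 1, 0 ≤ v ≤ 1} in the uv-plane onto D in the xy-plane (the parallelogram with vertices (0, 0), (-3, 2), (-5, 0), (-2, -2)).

Compute the Jacobian determinant of (x, y) with respect to (u, v):

    ∂(x,y)/∂(u,v) = | -3  -2 | = (-3)(-2) - (-2)(2) = 10.
                   | 2  -2 |

Its absolute value is |J| = 10 (the area scaling factor).

Substituting x = -3u - 2v, y = 2u - 2v into the integrand,

    14x + 14y → -14u - 56v,

so the integral becomes

    ∬_R (-14u - 56v) · |J| du dv = ∫_0^1 ∫_0^1 (-140u - 560v) dv du.

Inner (v): -140u - 280.
Outer (u): -350.

Therefore ∬_D (14x + 14y) dx dy = -350.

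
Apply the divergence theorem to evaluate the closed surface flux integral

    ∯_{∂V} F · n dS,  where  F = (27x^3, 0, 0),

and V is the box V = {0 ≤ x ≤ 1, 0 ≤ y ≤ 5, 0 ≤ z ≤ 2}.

By the divergence theorem,

    ∯_{∂V} F · n dS = ∭_V (∇ · F) dV.

Compute the divergence:
    ∇ · F = ∂F_x/∂x + ∂F_y/∂y + ∂F_z/∂z = 81x^2 + 0 + 0 = 81x^2.

V is a rectangular box, so dV = dx dy dz with 0 ≤ x ≤ 1, 0 ≤ y ≤ 5, 0 ≤ z ≤ 2.

Integrate (81x^2) over V as an iterated integral:

    ∭_V (∇·F) dV = ∫_0^{1} ∫_0^{5} ∫_0^{2} (81x^2) dz dy dx.

Inner (z from 0 to 2): 162x^2.
Middle (y from 0 to 5): 810x^2.
Outer (x from 0 to 1): 270.

Therefore ∯_{∂V} F · n dS = 270.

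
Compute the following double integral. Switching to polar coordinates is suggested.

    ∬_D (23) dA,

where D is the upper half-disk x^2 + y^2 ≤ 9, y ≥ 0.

The region D is 0 ≤ r ≤ 3, 0 ≤ θ ≤ π in polar coordinates, where x = r cos(θ), y = r sin(θ), and dA = r dr dθ.

Under the substitution, the integrand becomes 23, so

    ∬_D (23) dA = ∫_{0}^{π} ∫_{0}^{3} (23) · r dr dθ.

Inner integral (in r): ∫_{0}^{3} (23) · r dr = 207/2.

Outer integral (in θ): ∫_{0}^{π} (207/2) dθ = 207π/2.

Therefore ∬_D (23) dA = 207π/2.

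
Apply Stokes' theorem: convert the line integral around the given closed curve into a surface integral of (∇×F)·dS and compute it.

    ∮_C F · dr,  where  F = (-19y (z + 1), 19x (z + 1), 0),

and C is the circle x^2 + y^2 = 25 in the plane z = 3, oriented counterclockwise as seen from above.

Let S be the flat disk x^2 + y^2 ≤ 25 in the plane z = 3, with upward unit normal n̂ = ẑ. By Stokes' theorem,

    ∮_C F · dr = ∬_S (∇ × F) · n̂ dS = ∬_D (curl F)_z dA,

where D is the disk x^2 + y^2 ≤ 25.

Compute the curl of F = (-19y (z + 1), 19x (z + 1), 0):
    (∇ × F)_x = ∂F_z/∂y - ∂F_y/∂z = -19x,
    (∇ × F)_y = ∂F_x/∂z - ∂F_z/∂x = -19y,
    (∇ × F)_z = ∂F_y/∂x - ∂F_x/∂y = 38z + 38.

On z = 3, (curl F)_z = 152.

Convert to polar (x = r cos θ, y = r sin θ, dA = r dr dθ); the integrand becomes 152, so

    ∬_D (curl F)_z dA = ∫_0^{2π} ∫_0^{5} (152) · r dr dθ.

Inner (r from 0 to 5): 1900.
Outer (θ from 0 to 2π): 3800π.

Therefore ∮_C F · dr = 3800π.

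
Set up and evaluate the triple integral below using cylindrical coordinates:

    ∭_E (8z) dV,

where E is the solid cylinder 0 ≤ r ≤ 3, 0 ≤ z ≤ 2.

In cylindrical coordinates, x = r cos(θ), y = r sin(θ), z = z, and dV = r dr dθ dz.

The integrand becomes 8z, so

    ∭_E (8z) dV = ∫_{0}^{2π} ∫_{0}^{3} ∫_{0}^{2} (8z) · r dz dr dθ.

Inner (z): 16r.
Middle (r from 0 to 3): 72.
Outer (θ): 144π.

Therefore the triple integral equals 144π.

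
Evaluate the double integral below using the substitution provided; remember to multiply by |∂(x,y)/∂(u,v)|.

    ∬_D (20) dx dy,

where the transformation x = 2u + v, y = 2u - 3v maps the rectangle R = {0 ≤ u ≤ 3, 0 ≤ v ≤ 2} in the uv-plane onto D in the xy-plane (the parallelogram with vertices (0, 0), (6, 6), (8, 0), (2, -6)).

Compute the Jacobian determinant of (x, y) with respect to (u, v):

    ∂(x,y)/∂(u,v) = | 2  1 | = (2)(-3) - (1)(2) = -8.
                   | 2  -3 |

Its absolute value is |J| = 8 (the area scaling factor).

Substituting x = 2u + v, y = 2u - 3v into the integrand,

    20 → 20,

so the integral becomes

    ∬_R (20) · |J| du dv = ∫_0^3 ∫_0^2 (160) dv du.

Inner (v): 320.
Outer (u): 960.

Therefore ∬_D (20) dx dy = 960.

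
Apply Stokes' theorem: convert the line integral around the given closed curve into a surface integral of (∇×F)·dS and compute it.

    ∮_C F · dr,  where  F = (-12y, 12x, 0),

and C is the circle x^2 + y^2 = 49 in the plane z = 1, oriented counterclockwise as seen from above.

Let S be the flat disk x^2 + y^2 ≤ 49 in the plane z = 1, with upward unit normal n̂ = ẑ. By Stokes' theorem,

    ∮_C F · dr = ∬_S (∇ × F) · n̂ dS = ∬_D (curl F)_z dA,

where D is the disk x^2 + y^2 ≤ 49.

Compute the curl of F = (-12y, 12x, 0):
    (∇ × F)_x = ∂F_z/∂y - ∂F_y/∂z = 0,
    (∇ × F)_y = ∂F_x/∂z - ∂F_z/∂x = 0,
    (∇ × F)_z = ∂F_y/∂x - ∂F_x/∂y = 24.

On z = 1, (curl F)_z = 24.

Convert to polar (x = r cos θ, y = r sin θ, dA = r dr dθ); the integrand becomes 24, so

    ∬_D (curl F)_z dA = ∫_0^{2π} ∫_0^{7} (24) · r dr dθ.

Inner (r from 0 to 7): 588.
Outer (θ from 0 to 2π): 1176π.

Therefore ∮_C F · dr = 1176π.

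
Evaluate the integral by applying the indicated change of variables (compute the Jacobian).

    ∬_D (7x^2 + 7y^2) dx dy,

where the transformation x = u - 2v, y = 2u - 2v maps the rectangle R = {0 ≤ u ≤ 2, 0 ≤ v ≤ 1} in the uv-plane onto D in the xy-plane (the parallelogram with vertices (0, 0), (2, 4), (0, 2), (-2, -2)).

Compute the Jacobian determinant of (x, y) with respect to (u, v):

    ∂(x,y)/∂(u,v) = | 1  -2 | = (1)(-2) - (-2)(2) = 2.
                   | 2  -2 |

Its absolute value is |J| = 2 (the area scaling factor).

Substituting x = u - 2v, y = 2u - 2v into the integrand,

    7x^2 + 7y^2 → 35u^2 - 84u v + 56v^2,

so the integral becomes

    ∬_R (35u^2 - 84u v + 56v^2) · |J| du dv = ∫_0^2 ∫_0^1 (70u^2 - 168u v + 112v^2) dv du.

Inner (v): 70u^2 - 84u + 112/3.
Outer (u): 280/3.

Therefore ∬_D (7x^2 + 7y^2) dx dy = 280/3.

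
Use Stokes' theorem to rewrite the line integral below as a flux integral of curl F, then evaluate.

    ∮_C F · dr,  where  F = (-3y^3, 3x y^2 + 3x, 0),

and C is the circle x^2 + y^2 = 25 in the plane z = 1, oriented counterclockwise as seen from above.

Let S be the flat disk x^2 + y^2 ≤ 25 in the plane z = 1, with upward unit normal n̂ = ẑ. By Stokes' theorem,

    ∮_C F · dr = ∬_S (∇ × F) · n̂ dS = ∬_D (curl F)_z dA,

where D is the disk x^2 + y^2 ≤ 25.

Compute the curl of F = (-3y^3, 3x y^2 + 3x, 0):
    (∇ × F)_x = ∂F_z/∂y - ∂F_y/∂z = 0,
    (∇ × F)_y = ∂F_x/∂z - ∂F_z/∂x = 0,
    (∇ × F)_z = ∂F_y/∂x - ∂F_x/∂y = 12y^2 + 3.

On z = 1, (curl F)_z = 12y^2 + 3.

Convert to polar (x = r cos θ, y = r sin θ, dA = r dr dθ); the integrand becomes 12r^2sin(θ)^2 + 3, so

    ∬_D (curl F)_z dA = ∫_0^{2π} ∫_0^{5} (12r^2sin(θ)^2 + 3) · r dr dθ.

Inner (r from 0 to 5): 1875sin(θ)^2 + 75/2.
Outer (θ from 0 to 2π): 1950π.

Therefore ∮_C F · dr = 1950π.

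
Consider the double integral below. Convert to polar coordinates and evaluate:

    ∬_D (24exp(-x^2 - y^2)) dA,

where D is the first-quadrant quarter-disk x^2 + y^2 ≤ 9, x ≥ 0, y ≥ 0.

The region D is 0 ≤ r ≤ 3, 0 ≤ θ ≤ π/2 in polar coordinates, where x = r cos(θ), y = r sin(θ), and dA = r dr dθ.

Under the substitution, the integrand becomes 24exp(-r^2), so

    ∬_D (24exp(-x^2 - y^2)) dA = ∫_{0}^{π/2} ∫_{0}^{3} (24exp(-r^2)) · r dr dθ.

Inner integral (in r): ∫_{0}^{3} (24exp(-r^2)) · r dr = 12 - 12exp(-9).

Outer integral (in θ): ∫_{0}^{π/2} (12 - 12exp(-9)) dθ = -6π exp(-9) + 6π.

Therefore ∬_D (24exp(-x^2 - y^2)) dA = -6π exp(-9) + 6π.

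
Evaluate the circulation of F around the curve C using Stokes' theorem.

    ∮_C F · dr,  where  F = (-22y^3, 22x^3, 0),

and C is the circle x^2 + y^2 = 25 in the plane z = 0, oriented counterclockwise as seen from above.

Let S be the flat disk x^2 + y^2 ≤ 25 in the plane z = 0, with upward unit normal n̂ = ẑ. By Stokes' theorem,

    ∮_C F · dr = ∬_S (∇ × F) · n̂ dS = ∬_D (curl F)_z dA,

where D is the disk x^2 + y^2 ≤ 25.

Compute the curl of F = (-22y^3, 22x^3, 0):
    (∇ × F)_x = ∂F_z/∂y - ∂F_y/∂z = 0,
    (∇ × F)_y = ∂F_x/∂z - ∂F_z/∂x = 0,
    (∇ × F)_z = ∂F_y/∂x - ∂F_x/∂y = 66x^2 + 66y^2.

On z = 0, (curl F)_z = 66x^2 + 66y^2.

Convert to polar (x = r cos θ, y = r sin θ, dA = r dr dθ); the integrand becomes 66r^2, so

    ∬_D (curl F)_z dA = ∫_0^{2π} ∫_0^{5} (66r^2) · r dr dθ.

Inner (r from 0 to 5): 20625/2.
Outer (θ from 0 to 2π): 20625π.

Therefore ∮_C F · dr = 20625π.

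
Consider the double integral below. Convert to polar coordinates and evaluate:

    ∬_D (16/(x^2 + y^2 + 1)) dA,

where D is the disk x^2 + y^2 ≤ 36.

The region D is 0 ≤ r ≤ 6, 0 ≤ θ ≤ 2π in polar coordinates, where x = r cos(θ), y = r sin(θ), and dA = r dr dθ.

Under the substitution, the integrand becomes 16/(r^2 + 1), so

    ∬_D (16/(x^2 + y^2 + 1)) dA = ∫_{0}^{2π} ∫_{0}^{6} (16/(r^2 + 1)) · r dr dθ.

Inner integral (in r): ∫_{0}^{6} (16/(r^2 + 1)) · r dr = log(3512479453921).

Outer integral (in θ): ∫_{0}^{2π} (log(3512479453921)) dθ = 16π log(37).

Therefore ∬_D (16/(x^2 + y^2 + 1)) dA = 16π log(37).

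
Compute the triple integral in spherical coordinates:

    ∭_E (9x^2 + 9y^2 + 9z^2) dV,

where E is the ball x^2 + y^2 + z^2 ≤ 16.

In spherical coordinates, x = ρ sin(φ) cos(θ), y = ρ sin(φ) sin(θ), z = ρ cos(φ), and dV = ρ^2 sin(φ) dρ dφ dθ.

The integrand becomes 9ρ^2, so

    ∭_E (9x^2 + 9y^2 + 9z^2) dV = ∫_{0}^{2π} ∫_{0}^{π} ∫_{0}^{4} (9ρ^2) · ρ^2 sin(φ) dρ dφ dθ.

Inner (ρ): 9216sin(φ)/5.
Middle (φ): 18432/5.
Outer (θ): 36864π/5.

Therefore the triple integral equals 36864π/5.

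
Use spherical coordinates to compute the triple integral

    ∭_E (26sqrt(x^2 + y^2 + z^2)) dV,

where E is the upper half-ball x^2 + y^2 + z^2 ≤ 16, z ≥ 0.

In spherical coordinates, x = ρ sin(φ) cos(θ), y = ρ sin(φ) sin(θ), z = ρ cos(φ), and dV = ρ^2 sin(φ) dρ dφ dθ.

The integrand becomes 26ρ, so

    ∭_E (26sqrt(x^2 + y^2 + z^2)) dV = ∫_{0}^{2π} ∫_{0}^{π/2} ∫_{0}^{4} (26ρ) · ρ^2 sin(φ) dρ dφ dθ.

Inner (ρ): 1664sin(φ).
Middle (φ): 1664.
Outer (θ): 3328π.

Therefore the triple integral equals 3328π.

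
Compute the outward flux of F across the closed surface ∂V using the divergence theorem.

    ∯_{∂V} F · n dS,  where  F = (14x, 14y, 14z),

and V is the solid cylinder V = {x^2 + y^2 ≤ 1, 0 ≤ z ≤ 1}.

By the divergence theorem,

    ∯_{∂V} F · n dS = ∭_V (∇ · F) dV.

Compute the divergence:
    ∇ · F = ∂F_x/∂x + ∂F_y/∂y + ∂F_z/∂z = 14 + 14 + 14 = 42.

In cylindrical coordinates, x = r cos(θ), y = r sin(θ), z = z, dV = r dr dθ dz, with 0 ≤ r ≤ 1, 0 ≤ θ ≤ 2π, 0 ≤ z ≤ 1.

The integrand, after substitution and multiplying by the volume element, becomes (42) · r, so

    ∭_V (∇·F) dV = ∫_0^{2π} ∫_0^{1} ∫_0^{1} (42) · r dz dr dθ.

Inner (z from 0 to 1): 42r.
Middle (r from 0 to 1): 21.
Outer (θ from 0 to 2π): 42π.

Therefore ∯_{∂V} F · n dS = 42π.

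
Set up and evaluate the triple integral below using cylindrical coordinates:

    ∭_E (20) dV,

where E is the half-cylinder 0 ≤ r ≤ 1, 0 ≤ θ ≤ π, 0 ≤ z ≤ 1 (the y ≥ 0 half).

In cylindrical coordinates, x = r cos(θ), y = r sin(θ), z = z, and dV = r dr dθ dz.

The integrand becomes 20, so

    ∭_E (20) dV = ∫_{0}^{π} ∫_{0}^{1} ∫_{0}^{1} (20) · r dz dr dθ.

Inner (z): 20r.
Middle (r from 0 to 1): 10.
Outer (θ): 10π.

Therefore the triple integral equals 10π.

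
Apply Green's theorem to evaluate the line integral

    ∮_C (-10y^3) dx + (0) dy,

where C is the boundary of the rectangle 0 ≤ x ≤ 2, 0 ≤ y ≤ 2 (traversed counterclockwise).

Green's theorem converts the closed line integral into a double integral over the enclosed region D:

    ∮_C P dx + Q dy = ∬_D (∂Q/∂x - ∂P/∂y) dA.

Here P = -10y^3, Q = 0, so

    ∂Q/∂x = 0,    ∂P/∂y = -30y^2,
    ∂Q/∂x - ∂P/∂y = 30y^2.

D is the region 0 ≤ x ≤ 2, 0 ≤ y ≤ 2. Evaluating the double integral:

    ∬_D (30y^2) dA = ∫_0^{2} ∫_0^{2} (30y^2) dy dx.

Inner (y from 0 to 2): 80.
Outer (x from 0 to 2): 160.

Therefore ∮_C P dx + Q dy = 160.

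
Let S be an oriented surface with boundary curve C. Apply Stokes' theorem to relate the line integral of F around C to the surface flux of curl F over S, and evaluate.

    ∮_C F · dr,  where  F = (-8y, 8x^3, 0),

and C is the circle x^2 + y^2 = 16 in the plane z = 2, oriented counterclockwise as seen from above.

Let S be the flat disk x^2 + y^2 ≤ 16 in the plane z = 2, with upward unit normal n̂ = ẑ. By Stokes' theorem,

    ∮_C F · dr = ∬_S (∇ × F) · n̂ dS = ∬_D (curl F)_z dA,

where D is the disk x^2 + y^2 ≤ 16.

Compute the curl of F = (-8y, 8x^3, 0):
    (∇ × F)_x = ∂F_z/∂y - ∂F_y/∂z = 0,
    (∇ × F)_y = ∂F_x/∂z - ∂F_z/∂x = 0,
    (∇ × F)_z = ∂F_y/∂x - ∂F_x/∂y = 24x^2 + 8.

On z = 2, (curl F)_z = 24x^2 + 8.

Convert to polar (x = r cos θ, y = r sin θ, dA = r dr dθ); the integrand becomes 24r^2cos(θ)^2 + 8, so

    ∬_D (curl F)_z dA = ∫_0^{2π} ∫_0^{4} (24r^2cos(θ)^2 + 8) · r dr dθ.

Inner (r from 0 to 4): 1536cos(θ)^2 + 64.
Outer (θ from 0 to 2π): 1664π.

Therefore ∮_C F · dr = 1664π.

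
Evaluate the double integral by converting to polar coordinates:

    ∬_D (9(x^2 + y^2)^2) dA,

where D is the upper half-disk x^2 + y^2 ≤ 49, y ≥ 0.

The region D is 0 ≤ r ≤ 7, 0 ≤ θ ≤ π in polar coordinates, where x = r cos(θ), y = r sin(θ), and dA = r dr dθ.

Under the substitution, the integrand becomes 9r^4, so

    ∬_D (9(x^2 + y^2)^2) dA = ∫_{0}^{π} ∫_{0}^{7} (9r^4) · r dr dθ.

Inner integral (in r): ∫_{0}^{7} (9r^4) · r dr = 352947/2.

Outer integral (in θ): ∫_{0}^{π} (352947/2) dθ = 352947π/2.

Therefore ∬_D (9(x^2 + y^2)^2) dA = 352947π/2.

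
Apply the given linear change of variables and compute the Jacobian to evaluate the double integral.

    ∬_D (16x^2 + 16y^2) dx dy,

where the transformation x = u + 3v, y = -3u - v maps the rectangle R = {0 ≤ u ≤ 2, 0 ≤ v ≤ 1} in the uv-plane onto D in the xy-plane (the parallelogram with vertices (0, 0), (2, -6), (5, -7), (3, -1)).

Compute the Jacobian determinant of (x, y) with respect to (u, v):

    ∂(x,y)/∂(u,v) = | 1  3 | = (1)(-1) - (3)(-3) = 8.
                   | -3  -1 |

Its absolute value is |J| = 8 (the area scaling factor).

Substituting x = u + 3v, y = -3u - v into the integrand,

    16x^2 + 16y^2 → 160u^2 + 192u v + 160v^2,

so the integral becomes

    ∬_R (160u^2 + 192u v + 160v^2) · |J| du dv = ∫_0^2 ∫_0^1 (1280u^2 + 1536u v + 1280v^2) dv du.

Inner (v): 1280u^2 + 768u + 1280/3.
Outer (u): 17408/3.

Therefore ∬_D (16x^2 + 16y^2) dx dy = 17408/3.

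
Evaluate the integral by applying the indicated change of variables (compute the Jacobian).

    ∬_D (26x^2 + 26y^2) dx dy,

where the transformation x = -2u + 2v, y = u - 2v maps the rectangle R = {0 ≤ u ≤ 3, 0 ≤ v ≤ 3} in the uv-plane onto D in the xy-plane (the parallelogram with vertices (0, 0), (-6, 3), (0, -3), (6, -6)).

Compute the Jacobian determinant of (x, y) with respect to (u, v):

    ∂(x,y)/∂(u,v) = | -2  2 | = (-2)(-2) - (2)(1) = 2.
                   | 1  -2 |

Its absolute value is |J| = 2 (the area scaling factor).

Substituting x = -2u + 2v, y = u - 2v into the integrand,

    26x^2 + 26y^2 → 130u^2 - 312u v + 208v^2,

so the integral becomes

    ∬_R (130u^2 - 312u v + 208v^2) · |J| du dv = ∫_0^3 ∫_0^3 (260u^2 - 624u v + 416v^2) dv du.

Inner (v): 780u^2 - 2808u + 3744.
Outer (u): 5616.

Therefore ∬_D (26x^2 + 26y^2) dx dy = 5616.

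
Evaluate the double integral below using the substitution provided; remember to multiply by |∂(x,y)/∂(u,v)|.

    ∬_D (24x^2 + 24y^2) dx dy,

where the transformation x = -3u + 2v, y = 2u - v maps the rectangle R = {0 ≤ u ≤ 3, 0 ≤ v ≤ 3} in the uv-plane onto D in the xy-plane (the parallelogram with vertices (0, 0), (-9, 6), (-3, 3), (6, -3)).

Compute the Jacobian determinant of (x, y) with respect to (u, v):

    ∂(x,y)/∂(u,v) = | -3  2 | = (-3)(-1) - (2)(2) = -1.
                   | 2  -1 |

Its absolute value is |J| = 1 (the area scaling factor).

Substituting x = -3u + 2v, y = 2u - v into the integrand,

    24x^2 + 24y^2 → 312u^2 - 384u v + 120v^2,

so the integral becomes

    ∬_R (312u^2 - 384u v + 120v^2) · |J| du dv = ∫_0^3 ∫_0^3 (312u^2 - 384u v + 120v^2) dv du.

Inner (v): 936u^2 - 1728u + 1080.
Outer (u): 3888.

Therefore ∬_D (24x^2 + 24y^2) dx dy = 3888.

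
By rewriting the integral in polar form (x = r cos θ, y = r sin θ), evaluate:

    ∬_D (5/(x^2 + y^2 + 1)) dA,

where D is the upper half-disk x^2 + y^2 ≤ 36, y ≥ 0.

The region D is 0 ≤ r ≤ 6, 0 ≤ θ ≤ π in polar coordinates, where x = r cos(θ), y = r sin(θ), and dA = r dr dθ.

Under the substitution, the integrand becomes 5/(r^2 + 1), so

    ∬_D (5/(x^2 + y^2 + 1)) dA = ∫_{0}^{π} ∫_{0}^{6} (5/(r^2 + 1)) · r dr dθ.

Inner integral (in r): ∫_{0}^{6} (5/(r^2 + 1)) · r dr = 5log(37)/2.

Outer integral (in θ): ∫_{0}^{π} (5log(37)/2) dθ = 5π log(37)/2.

Therefore ∬_D (5/(x^2 + y^2 + 1)) dA = 5π log(37)/2.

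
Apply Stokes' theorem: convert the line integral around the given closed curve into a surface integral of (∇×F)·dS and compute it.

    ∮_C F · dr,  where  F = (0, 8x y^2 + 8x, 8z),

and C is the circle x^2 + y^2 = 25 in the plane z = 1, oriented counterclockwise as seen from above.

Let S be the flat disk x^2 + y^2 ≤ 25 in the plane z = 1, with upward unit normal n̂ = ẑ. By Stokes' theorem,

    ∮_C F · dr = ∬_S (∇ × F) · n̂ dS = ∬_D (curl F)_z dA,

where D is the disk x^2 + y^2 ≤ 25.

Compute the curl of F = (0, 8x y^2 + 8x, 8z):
    (∇ × F)_x = ∂F_z/∂y - ∂F_y/∂z = 0,
    (∇ × F)_y = ∂F_x/∂z - ∂F_z/∂x = 0,
    (∇ × F)_z = ∂F_y/∂x - ∂F_x/∂y = 8y^2 + 8.

On z = 1, (curl F)_z = 8y^2 + 8.

Convert to polar (x = r cos θ, y = r sin θ, dA = r dr dθ); the integrand becomes 8r^2sin(θ)^2 + 8, so

    ∬_D (curl F)_z dA = ∫_0^{2π} ∫_0^{5} (8r^2sin(θ)^2 + 8) · r dr dθ.

Inner (r from 0 to 5): 1250sin(θ)^2 + 100.
Outer (θ from 0 to 2π): 1450π.

Therefore ∮_C F · dr = 1450π.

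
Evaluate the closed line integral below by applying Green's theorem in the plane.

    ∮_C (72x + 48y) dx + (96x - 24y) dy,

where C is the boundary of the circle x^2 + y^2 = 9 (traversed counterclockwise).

Green's theorem converts the closed line integral into a double integral over the enclosed region D:

    ∮_C P dx + Q dy = ∬_D (∂Q/∂x - ∂P/∂y) dA.

Here P = 72x + 48y, Q = 96x - 24y, so

    ∂Q/∂x = 96,    ∂P/∂y = 48,
    ∂Q/∂x - ∂P/∂y = 48.

D is the region x^2 + y^2 ≤ 9. Evaluating the double integral:

In polar coordinates (x = r cos θ, y = r sin θ, dA = r dr dθ) the integrand becomes 48, so

    ∬_D (48) dA = ∫_0^{2π} ∫_0^{3} (48) · r dr dθ.

Inner (r from 0 to 3): 216.
Outer (θ from 0 to 2π): 432π.

Therefore ∮_C P dx + Q dy = 432π.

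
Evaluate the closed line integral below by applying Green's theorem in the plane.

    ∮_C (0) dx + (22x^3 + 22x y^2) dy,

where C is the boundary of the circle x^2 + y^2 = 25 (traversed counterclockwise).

Green's theorem converts the closed line integral into a double integral over the enclosed region D:

    ∮_C P dx + Q dy = ∬_D (∂Q/∂x - ∂P/∂y) dA.

Here P = 0, Q = 22x^3 + 22x y^2, so

    ∂Q/∂x = 66x^2 + 22y^2,    ∂P/∂y = 0,
    ∂Q/∂x - ∂P/∂y = 66x^2 + 22y^2.

D is the region x^2 + y^2 ≤ 25. Evaluating the double integral:

In polar coordinates (x = r cos θ, y = r sin θ, dA = r dr dθ) the integrand becomes 22r^2(cos(2θ) + 2), so

    ∬_D (66x^2 + 22y^2) dA = ∫_0^{2π} ∫_0^{5} (22r^2(cos(2θ) + 2)) · r dr dθ.

Inner (r from 0 to 5): 20625/2 - 6875sin(θ)^2.
Outer (θ from 0 to 2π): 13750π.

Therefore ∮_C P dx + Q dy = 13750π.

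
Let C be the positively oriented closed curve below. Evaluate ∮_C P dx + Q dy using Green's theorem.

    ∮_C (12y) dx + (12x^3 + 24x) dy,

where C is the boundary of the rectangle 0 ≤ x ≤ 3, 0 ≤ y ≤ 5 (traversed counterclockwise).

Green's theorem converts the closed line integral into a double integral over the enclosed region D:

    ∮_C P dx + Q dy = ∬_D (∂Q/∂x - ∂P/∂y) dA.

Here P = 12y, Q = 12x^3 + 24x, so

    ∂Q/∂x = 36x^2 + 24,    ∂P/∂y = 12,
    ∂Q/∂x - ∂P/∂y = 36x^2 + 12.

D is the region 0 ≤ x ≤ 3, 0 ≤ y ≤ 5. Evaluating the double integral:

    ∬_D (36x^2 + 12) dA = ∫_0^{3} ∫_0^{5} (36x^2 + 12) dy dx.

Inner (y from 0 to 5): 180x^2 + 60.
Outer (x from 0 to 3): 1800.

Therefore ∮_C P dx + Q dy = 1800.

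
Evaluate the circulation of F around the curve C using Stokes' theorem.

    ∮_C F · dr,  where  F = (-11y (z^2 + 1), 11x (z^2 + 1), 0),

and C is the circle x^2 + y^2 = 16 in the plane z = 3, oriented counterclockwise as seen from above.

Let S be the flat disk x^2 + y^2 ≤ 16 in the plane z = 3, with upward unit normal n̂ = ẑ. By Stokes' theorem,

    ∮_C F · dr = ∬_S (∇ × F) · n̂ dS = ∬_D (curl F)_z dA,

where D is the disk x^2 + y^2 ≤ 16.

Compute the curl of F = (-11y (z^2 + 1), 11x (z^2 + 1), 0):
    (∇ × F)_x = ∂F_z/∂y - ∂F_y/∂z = -22x z,
    (∇ × F)_y = ∂F_x/∂z - ∂F_z/∂x = -22y z,
    (∇ × F)_z = ∂F_y/∂x - ∂F_x/∂y = 22z^2 + 22.

On z = 3, (curl F)_z = 220.

Convert to polar (x = r cos θ, y = r sin θ, dA = r dr dθ); the integrand becomes 220, so

    ∬_D (curl F)_z dA = ∫_0^{2π} ∫_0^{4} (220) · r dr dθ.

Inner (r from 0 to 4): 1760.
Outer (θ from 0 to 2π): 3520π.

Therefore ∮_C F · dr = 3520π.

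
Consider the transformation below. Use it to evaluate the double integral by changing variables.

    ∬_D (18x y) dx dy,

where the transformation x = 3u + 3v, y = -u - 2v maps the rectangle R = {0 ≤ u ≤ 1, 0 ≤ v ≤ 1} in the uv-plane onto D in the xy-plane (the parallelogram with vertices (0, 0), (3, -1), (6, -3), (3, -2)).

Compute the Jacobian determinant of (x, y) with respect to (u, v):

    ∂(x,y)/∂(u,v) = | 3  3 | = (3)(-2) - (3)(-1) = -3.
                   | -1  -2 |

Its absolute value is |J| = 3 (the area scaling factor).

Substituting x = 3u + 3v, y = -u - 2v into the integrand,

    18x y → -54u^2 - 162u v - 108v^2,

so the integral becomes

    ∬_R (-54u^2 - 162u v - 108v^2) · |J| du dv = ∫_0^1 ∫_0^1 (-162u^2 - 486u v - 324v^2) dv du.

Inner (v): -162u^2 - 243u - 108.
Outer (u): -567/2.

Therefore ∬_D (18x y) dx dy = -567/2.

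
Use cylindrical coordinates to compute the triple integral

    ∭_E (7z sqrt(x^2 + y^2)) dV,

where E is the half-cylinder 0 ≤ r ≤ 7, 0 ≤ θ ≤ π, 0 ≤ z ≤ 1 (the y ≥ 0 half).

In cylindrical coordinates, x = r cos(θ), y = r sin(θ), z = z, and dV = r dr dθ dz.

The integrand becomes 7r z, so

    ∭_E (7z sqrt(x^2 + y^2)) dV = ∫_{0}^{π} ∫_{0}^{7} ∫_{0}^{1} (7r z) · r dz dr dθ.

Inner (z): 7r^2/2.
Middle (r from 0 to 7): 2401/6.
Outer (θ): 2401π/6.

Therefore the triple integral equals 2401π/6.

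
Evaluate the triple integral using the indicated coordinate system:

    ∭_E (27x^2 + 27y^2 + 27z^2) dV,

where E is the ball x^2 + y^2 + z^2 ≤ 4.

In spherical coordinates, x = ρ sin(φ) cos(θ), y = ρ sin(φ) sin(θ), z = ρ cos(φ), and dV = ρ^2 sin(φ) dρ dφ dθ.

The integrand becomes 27ρ^2, so

    ∭_E (27x^2 + 27y^2 + 27z^2) dV = ∫_{0}^{2π} ∫_{0}^{π} ∫_{0}^{2} (27ρ^2) · ρ^2 sin(φ) dρ dφ dθ.

Inner (ρ): 864sin(φ)/5.
Middle (φ): 1728/5.
Outer (θ): 3456π/5.

Therefore the triple integral equals 3456π/5.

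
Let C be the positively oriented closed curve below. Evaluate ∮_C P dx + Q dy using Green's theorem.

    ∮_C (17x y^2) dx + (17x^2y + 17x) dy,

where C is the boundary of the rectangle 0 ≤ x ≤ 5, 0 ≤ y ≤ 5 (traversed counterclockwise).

Green's theorem converts the closed line integral into a double integral over the enclosed region D:

    ∮_C P dx + Q dy = ∬_D (∂Q/∂x - ∂P/∂y) dA.

Here P = 17x y^2, Q = 17x^2y + 17x, so

    ∂Q/∂x = 34x y + 17,    ∂P/∂y = 34x y,
    ∂Q/∂x - ∂P/∂y = 17.

D is the region 0 ≤ x ≤ 5, 0 ≤ y ≤ 5. Evaluating the double integral:

    ∬_D (17) dA = ∫_0^{5} ∫_0^{5} (17) dy dx.

Inner (y from 0 to 5): 85.
Outer (x from 0 to 5): 425.

Therefore ∮_C P dx + Q dy = 425.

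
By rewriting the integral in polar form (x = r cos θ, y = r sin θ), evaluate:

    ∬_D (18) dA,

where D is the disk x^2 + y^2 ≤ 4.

The region D is 0 ≤ r ≤ 2, 0 ≤ θ ≤ 2π in polar coordinates, where x = r cos(θ), y = r sin(θ), and dA = r dr dθ.

Under the substitution, the integrand becomes 18, so

    ∬_D (18) dA = ∫_{0}^{2π} ∫_{0}^{2} (18) · r dr dθ.

Inner integral (in r): ∫_{0}^{2} (18) · r dr = 36.

Outer integral (in θ): ∫_{0}^{2π} (36) dθ = 72π.

Therefore ∬_D (18) dA = 72π.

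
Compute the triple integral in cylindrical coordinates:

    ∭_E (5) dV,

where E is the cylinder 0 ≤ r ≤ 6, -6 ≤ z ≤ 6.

In cylindrical coordinates, x = r cos(θ), y = r sin(θ), z = z, and dV = r dr dθ dz.

The integrand becomes 5, so

    ∭_E (5) dV = ∫_{0}^{2π} ∫_{0}^{6} ∫_{-6}^{6} (5) · r dz dr dθ.

Inner (z): 60r.
Middle (r from 0 to 6): 1080.
Outer (θ): 2160π.

Therefore the triple integral equals 2160π.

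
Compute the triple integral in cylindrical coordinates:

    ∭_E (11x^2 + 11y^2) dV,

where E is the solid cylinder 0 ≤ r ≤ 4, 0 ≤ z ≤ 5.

In cylindrical coordinates, x = r cos(θ), y = r sin(θ), z = z, and dV = r dr dθ dz.

The integrand becomes 11r^2, so

    ∭_E (11x^2 + 11y^2) dV = ∫_{0}^{2π} ∫_{0}^{4} ∫_{0}^{5} (11r^2) · r dz dr dθ.

Inner (z): 55r^3.
Middle (r from 0 to 4): 3520.
Outer (θ): 7040π.

Therefore the triple integral equals 7040π.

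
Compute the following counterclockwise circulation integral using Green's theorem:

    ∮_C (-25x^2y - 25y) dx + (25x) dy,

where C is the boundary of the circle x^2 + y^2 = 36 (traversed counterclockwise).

Green's theorem converts the closed line integral into a double integral over the enclosed region D:

    ∮_C P dx + Q dy = ∬_D (∂Q/∂x - ∂P/∂y) dA.

Here P = -25x^2y - 25y, Q = 25x, so

    ∂Q/∂x = 25,    ∂P/∂y = -25x^2 - 25,
    ∂Q/∂x - ∂P/∂y = 25x^2 + 50.

D is the region x^2 + y^2 ≤ 36. Evaluating the double integral:

In polar coordinates (x = r cos θ, y = r sin θ, dA = r dr dθ) the integrand becomes 25r^2cos(θ)^2 + 50, so

    ∬_D (25x^2 + 50) dA = ∫_0^{2π} ∫_0^{6} (25r^2cos(θ)^2 + 50) · r dr dθ.

Inner (r from 0 to 6): 8100cos(θ)^2 + 900.
Outer (θ from 0 to 2π): 9900π.

Therefore ∮_C P dx + Q dy = 9900π.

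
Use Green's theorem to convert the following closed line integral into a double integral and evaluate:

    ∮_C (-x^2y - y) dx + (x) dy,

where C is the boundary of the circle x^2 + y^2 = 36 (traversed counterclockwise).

Green's theorem converts the closed line integral into a double integral over the enclosed region D:

    ∮_C P dx + Q dy = ∬_D (∂Q/∂x - ∂P/∂y) dA.

Here P = -x^2y - y, Q = x, so

    ∂Q/∂x = 1,    ∂P/∂y = -x^2 - 1,
    ∂Q/∂x - ∂P/∂y = x^2 + 2.

D is the region x^2 + y^2 ≤ 36. Evaluating the double integral:

In polar coordinates (x = r cos θ, y = r sin θ, dA = r dr dθ) the integrand becomes r^2cos(θ)^2 + 2, so

    ∬_D (x^2 + 2) dA = ∫_0^{2π} ∫_0^{6} (r^2cos(θ)^2 + 2) · r dr dθ.

Inner (r from 0 to 6): 324cos(θ)^2 + 36.
Outer (θ from 0 to 2π): 396π.

Therefore ∮_C P dx + Q dy = 396π.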